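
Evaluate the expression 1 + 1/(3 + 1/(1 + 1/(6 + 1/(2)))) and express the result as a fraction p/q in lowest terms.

a_0 = 1: 1/1
a_1 = 3: 4/3
a_2 = 1: 5/4
a_3 = 6: 34/27
a_4 = 2: 73/58

73/58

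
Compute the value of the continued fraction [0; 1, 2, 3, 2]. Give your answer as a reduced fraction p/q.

16/23

Work from the innermost term outward:
Start with 2.
3 + 1/(2/1) = 3 + 1/2 = 7/2
2 + 1/(7/2) = 2 + 2/7 = 16/7
1 + 1/(16/7) = 1 + 7/16 = 23/16
0 + 1/(23/16) = 0 + 16/23 = 16/23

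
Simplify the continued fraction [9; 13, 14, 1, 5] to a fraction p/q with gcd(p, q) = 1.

Start with 5.
1 + 1/(5/1) = 1 + 1/5 = 6/5
14 + 1/(6/5) = 14 + 5/6 = 89/6
13 + 1/(89/6) = 13 + 6/89 = 1163/89
9 + 1/(1163/89) = 9 + 89/1163 = 10556/1163

10556/1163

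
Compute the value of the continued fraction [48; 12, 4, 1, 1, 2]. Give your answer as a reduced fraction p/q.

13511/281

Start with 2.
1 + 1/(2/1) = 1 + 1/2 = 3/2
1 + 1/(3/2) = 1 + 2/3 = 5/3
4 + 1/(5/3) = 4 + 3/5 = 23/5
12 + 1/(23/5) = 12 + 5/23 = 281/23
48 + 1/(281/23) = 48 + 23/281 = 13511/281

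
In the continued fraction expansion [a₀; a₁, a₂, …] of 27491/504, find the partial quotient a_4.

Run the Euclidean algorithm, recording each quotient:
27491 ÷ 504 → quotient 54, remainder 275
504 ÷ 275 → quotient 1, remainder 229
275 ÷ 229 → quotient 1, remainder 46
229 ÷ 46 → quotient 4, remainder 45
46 ÷ 45 → quotient 1, remainder 1

1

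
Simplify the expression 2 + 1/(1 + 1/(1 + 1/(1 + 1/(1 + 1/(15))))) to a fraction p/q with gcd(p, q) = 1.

203/78

Build up convergents one term at a time:
a_0 = 2: 2/1
a_1 = 1: 3/1
a_2 = 1: 5/2
a_3 = 1: 8/3
a_4 = 1: 13/5
a_5 = 15: 203/78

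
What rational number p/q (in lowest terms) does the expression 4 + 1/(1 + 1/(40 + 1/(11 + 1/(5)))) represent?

Start with 5.
11 + 1/(5/1) = 11 + 1/5 = 56/5
40 + 1/(56/5) = 40 + 5/56 = 2245/56
1 + 1/(2245/56) = 1 + 56/2245 = 2301/2245
4 + 1/(2301/2245) = 4 + 2245/2301 = 11449/2301

11449/2301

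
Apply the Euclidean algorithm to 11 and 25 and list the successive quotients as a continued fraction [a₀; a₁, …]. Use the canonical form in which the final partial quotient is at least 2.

11 = 0·25 + 11, so a_0 = 0
25 = 2·11 + 3, so a_1 = 2
11 = 3·3 + 2, so a_2 = 3
3 = 1·2 + 1, so a_3 = 1
2 = 2·1 + 0, so a_4 = 2

[0; 2, 3, 1, 2]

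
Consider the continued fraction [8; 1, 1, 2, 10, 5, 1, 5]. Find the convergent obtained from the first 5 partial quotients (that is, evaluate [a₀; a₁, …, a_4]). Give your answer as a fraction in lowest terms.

a_0 = 8: 8/1
a_1 = 1: 9/1
a_2 = 1: 17/2
a_3 = 2: 43/5
a_4 = 10: 447/52

447/52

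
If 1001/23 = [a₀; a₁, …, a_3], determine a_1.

⌊1001/23⌋ = 43, remainder 12
⌊23/12⌋ = 1, remainder 11

1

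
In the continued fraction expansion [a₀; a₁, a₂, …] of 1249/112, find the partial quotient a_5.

1249 ÷ 112 → quotient 11, remainder 17
112 ÷ 17 → quotient 6, remainder 10
17 ÷ 10 → quotient 1, remainder 7
10 ÷ 7 → quotient 1, remainder 3
7 ÷ 3 → quotient 2, remainder 1
3 ÷ 1 → quotient 3, remainder 0

3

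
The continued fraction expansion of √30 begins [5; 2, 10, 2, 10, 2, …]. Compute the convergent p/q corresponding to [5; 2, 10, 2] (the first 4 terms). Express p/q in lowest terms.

Compute successive convergents:
a_0 = 5: 5/1
a_1 = 2: 11/2
a_2 = 10: 115/21
a_3 = 2: 241/44

241/44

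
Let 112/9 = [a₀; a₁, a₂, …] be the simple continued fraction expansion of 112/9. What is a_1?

112 ÷ 9 → quotient 12, remainder 4
9 ÷ 4 → quotient 2, remainder 1

2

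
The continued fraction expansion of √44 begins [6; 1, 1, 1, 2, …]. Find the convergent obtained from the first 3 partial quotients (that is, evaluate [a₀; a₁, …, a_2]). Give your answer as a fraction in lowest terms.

13/2

Start with 1.
1 + 1/(1/1) = 1 + 1/1 = 2/1
6 + 1/(2/1) = 6 + 1/2 = 13/2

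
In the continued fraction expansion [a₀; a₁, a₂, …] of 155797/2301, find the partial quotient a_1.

1

Run the Euclidean algorithm, recording each quotient:
155797 = 67·2301 + 1630, so a_0 = 67
2301 = 1·1630 + 671, so a_1 = 1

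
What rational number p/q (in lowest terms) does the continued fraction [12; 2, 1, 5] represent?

210/17

a_0 = 12: 12/1
a_1 = 2: 25/2
a_2 = 1: 37/3
a_3 = 5: 210/17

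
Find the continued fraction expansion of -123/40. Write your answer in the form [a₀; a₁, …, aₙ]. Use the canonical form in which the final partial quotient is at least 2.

Apply division with remainder until the remainder is 0:
-123 = -4·40 + 37, so a_0 = -4
40 = 1·37 + 3, so a_1 = 1
37 = 12·3 + 1, so a_2 = 12
3 = 3·1 + 0, so a_3 = 3

[-4; 1, 12, 3]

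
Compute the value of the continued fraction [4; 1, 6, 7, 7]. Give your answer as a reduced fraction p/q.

Start with 7.
7 + 1/(7/1) = 7 + 1/7 = 50/7
6 + 1/(50/7) = 6 + 7/50 = 307/50
1 + 1/(307/50) = 1 + 50/307 = 357/307
4 + 1/(357/307) = 4 + 307/357 = 1735/357

1735/357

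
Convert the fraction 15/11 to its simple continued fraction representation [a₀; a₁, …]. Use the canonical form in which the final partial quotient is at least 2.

[1; 2, 1, 3]

Run the Euclidean algorithm, recording each quotient:
15 ÷ 11 → quotient 1, remainder 4
11 ÷ 4 → quotient 2, remainder 3
4 ÷ 3 → quotient 1, remainder 1
3 ÷ 1 → quotient 3, remainder 0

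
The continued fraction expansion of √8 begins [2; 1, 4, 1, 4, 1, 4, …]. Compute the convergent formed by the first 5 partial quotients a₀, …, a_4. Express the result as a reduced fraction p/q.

Start with 4.
1 + 1/(4/1) = 1 + 1/4 = 5/4
4 + 1/(5/4) = 4 + 4/5 = 24/5
1 + 1/(24/5) = 1 + 5/24 = 29/24
2 + 1/(29/24) = 2 + 24/29 = 82/29

82/29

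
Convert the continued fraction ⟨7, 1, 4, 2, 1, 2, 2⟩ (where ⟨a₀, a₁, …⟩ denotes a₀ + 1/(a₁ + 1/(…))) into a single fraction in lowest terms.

a_0 = 7: 7/1
a_1 = 1: 8/1
a_2 = 4: 39/5
a_3 = 2: 86/11
a_4 = 1: 125/16
a_5 = 2: 336/43
a_6 = 2: 797/102

797/102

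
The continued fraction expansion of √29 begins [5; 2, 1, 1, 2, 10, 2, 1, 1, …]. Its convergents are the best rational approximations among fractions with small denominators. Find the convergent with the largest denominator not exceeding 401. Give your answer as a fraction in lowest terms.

List convergents until the denominator exceeds the bound:
a_0 = 5: 5/1  (≤ bound)
a_1 = 2: 11/2  (≤ bound)
a_2 = 1: 16/3  (≤ bound)
a_3 = 1: 27/5  (≤ bound)
a_4 = 2: 70/13  (≤ bound)
a_5 = 10: 727/135  (≤ bound)
a_6 = 2: 1524/283  (≤ bound)
a_7 = 1: 2251/418  (> 401, stop)

1524/283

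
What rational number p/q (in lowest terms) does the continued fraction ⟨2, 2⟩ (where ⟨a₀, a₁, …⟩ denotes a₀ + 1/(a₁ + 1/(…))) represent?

Work from the innermost term outward:
Start with 2.
2 + 1/(2/1) = 2 + 1/2 = 5/2

5/2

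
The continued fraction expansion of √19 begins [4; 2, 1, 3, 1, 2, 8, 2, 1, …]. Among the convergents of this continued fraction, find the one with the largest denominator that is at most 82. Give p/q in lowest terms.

170/39

a_0 = 4: 4/1  (≤ bound)
a_1 = 2: 9/2  (≤ bound)
a_2 = 1: 13/3  (≤ bound)
a_3 = 3: 48/11  (≤ bound)
a_4 = 1: 61/14  (≤ bound)
a_5 = 2: 170/39  (≤ bound)
a_6 = 8: 1421/326  (> 82, stop)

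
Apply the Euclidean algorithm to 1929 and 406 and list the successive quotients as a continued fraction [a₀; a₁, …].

[4; 1, 3, 50, 2]

1929 = 4·406 + 305, so a_0 = 4
406 = 1·305 + 101, so a_1 = 1
305 = 3·101 + 2, so a_2 = 3
101 = 50·2 + 1, so a_3 = 50
2 = 2·1 + 0, so a_4 = 2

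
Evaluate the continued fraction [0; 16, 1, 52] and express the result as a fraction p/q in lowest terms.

Start with 52.
1 + 1/(52/1) = 1 + 1/52 = 53/52
16 + 1/(53/52) = 16 + 52/53 = 900/53
0 + 1/(900/53) = 0 + 53/900 = 53/900

53/900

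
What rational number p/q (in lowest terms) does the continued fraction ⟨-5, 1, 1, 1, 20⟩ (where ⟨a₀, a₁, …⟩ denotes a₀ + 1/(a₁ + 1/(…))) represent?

Compute successive convergents:
a_0 = -5: -5/1
a_1 = 1: -4/1
a_2 = 1: -9/2
a_3 = 1: -13/3
a_4 = 20: -269/62

-269/62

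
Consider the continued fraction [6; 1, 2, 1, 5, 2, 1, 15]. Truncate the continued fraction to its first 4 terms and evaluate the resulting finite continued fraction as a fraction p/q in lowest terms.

27/4

Use the convergent recurrence hₖ = aₖ·hₖ₋₁ + hₖ₋₂ (and likewise for the denominators kₖ):
a_0 = 6: 6/1
a_1 = 1: 7/1
a_2 = 2: 20/3
a_3 = 1: 27/4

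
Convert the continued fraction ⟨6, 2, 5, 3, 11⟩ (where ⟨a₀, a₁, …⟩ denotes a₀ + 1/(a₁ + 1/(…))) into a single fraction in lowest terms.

2557/396

Use the convergent recurrence hₖ = aₖ·hₖ₋₁ + hₖ₋₂ (and likewise for the denominators kₖ):
a_0 = 6: 6/1
a_1 = 2: 13/2
a_2 = 5: 71/11
a_3 = 3: 226/35
a_4 = 11: 2557/396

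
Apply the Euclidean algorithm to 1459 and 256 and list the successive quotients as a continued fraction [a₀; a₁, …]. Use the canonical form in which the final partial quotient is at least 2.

[5; 1, 2, 3, 12, 2]

1459 = 5·256 + 179, so a_0 = 5
256 = 1·179 + 77, so a_1 = 1
179 = 2·77 + 25, so a_2 = 2
77 = 3·25 + 2, so a_3 = 3
25 = 12·2 + 1, so a_4 = 12
2 = 2·1 + 0, so a_5 = 2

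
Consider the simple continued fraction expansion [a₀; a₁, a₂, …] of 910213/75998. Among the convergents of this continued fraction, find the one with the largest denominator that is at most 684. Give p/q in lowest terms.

4647/388

a_0 = 11: 11/1  (≤ bound)
a_1 = 1: 12/1  (≤ bound)
a_2 = 42: 515/43  (≤ bound)
a_3 = 9: 4647/388  (≤ bound)
a_4 = 3: 14456/1207  (> 684, stop)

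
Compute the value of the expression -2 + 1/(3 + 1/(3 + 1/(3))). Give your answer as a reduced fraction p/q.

Start with 3.
3 + 1/(3/1) = 3 + 1/3 = 10/3
3 + 1/(10/3) = 3 + 3/10 = 33/10
-2 + 1/(33/10) = -2 + 10/33 = -56/33

-56/33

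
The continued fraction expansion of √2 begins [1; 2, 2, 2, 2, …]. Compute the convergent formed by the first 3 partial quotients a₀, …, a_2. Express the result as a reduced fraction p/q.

7/5

Start with 2.
2 + 1/(2/1) = 2 + 1/2 = 5/2
1 + 1/(5/2) = 1 + 2/5 = 7/5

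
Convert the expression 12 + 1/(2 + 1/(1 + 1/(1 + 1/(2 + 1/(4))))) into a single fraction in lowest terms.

a_0 = 12: 12/1
a_1 = 2: 25/2
a_2 = 1: 37/3
a_3 = 1: 62/5
a_4 = 2: 161/13
a_5 = 4: 706/57

706/57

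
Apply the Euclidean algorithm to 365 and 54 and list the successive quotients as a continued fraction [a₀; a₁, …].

[6; 1, 3, 6, 2]

365 = 6·54 + 41, so a_0 = 6
54 = 1·41 + 13, so a_1 = 1
41 = 3·13 + 2, so a_2 = 3
13 = 6·2 + 1, so a_3 = 6
2 = 2·1 + 0, so a_4 = 2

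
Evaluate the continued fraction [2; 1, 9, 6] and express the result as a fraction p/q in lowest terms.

a_0 = 2: 2/1
a_1 = 1: 3/1
a_2 = 9: 29/10
a_3 = 6: 177/61

177/61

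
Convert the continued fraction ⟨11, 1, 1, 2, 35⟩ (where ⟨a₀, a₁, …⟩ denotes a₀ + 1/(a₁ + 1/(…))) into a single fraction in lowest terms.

Start with 35.
2 + 1/(35/1) = 2 + 1/35 = 71/35
1 + 1/(71/35) = 1 + 35/71 = 106/71
1 + 1/(106/71) = 1 + 71/106 = 177/106
11 + 1/(177/106) = 11 + 106/177 = 2053/177

2053/177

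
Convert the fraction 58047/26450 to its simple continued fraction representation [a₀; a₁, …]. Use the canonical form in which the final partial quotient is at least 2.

Apply division with remainder until the remainder is 0:
58047 = 2·26450 + 5147, so a_0 = 2
26450 = 5·5147 + 715, so a_1 = 5
5147 = 7·715 + 142, so a_2 = 7
715 = 5·142 + 5, so a_3 = 5
142 = 28·5 + 2, so a_4 = 28
5 = 2·2 + 1, so a_5 = 2
2 = 2·1 + 0, so a_6 = 2

[2; 5, 7, 5, 28, 2, 2]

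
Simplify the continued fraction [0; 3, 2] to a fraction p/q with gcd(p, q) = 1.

2/7

Use the convergent recurrence hₖ = aₖ·hₖ₋₁ + hₖ₋₂ (and likewise for the denominators kₖ):
a_0 = 0: 0/1
a_1 = 3: 1/3
a_2 = 2: 2/7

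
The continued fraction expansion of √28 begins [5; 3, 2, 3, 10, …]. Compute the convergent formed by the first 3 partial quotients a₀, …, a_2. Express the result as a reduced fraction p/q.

37/7

Use the convergent recurrence hₖ = aₖ·hₖ₋₁ + hₖ₋₂ (and likewise for the denominators kₖ):
a_0 = 5: 5/1
a_1 = 3: 16/3
a_2 = 2: 37/7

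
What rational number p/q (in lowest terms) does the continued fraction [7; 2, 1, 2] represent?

Compute successive convergents:
a_0 = 7: 7/1
a_1 = 2: 15/2
a_2 = 1: 22/3
a_3 = 2: 59/8

59/8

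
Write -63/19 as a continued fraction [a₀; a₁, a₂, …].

[-4; 1, 2, 6]

Apply division with remainder until the remainder is 0:
-63 ÷ 19 → quotient -4, remainder 13
19 ÷ 13 → quotient 1, remainder 6
13 ÷ 6 → quotient 2, remainder 1
6 ÷ 1 → quotient 6, remainder 0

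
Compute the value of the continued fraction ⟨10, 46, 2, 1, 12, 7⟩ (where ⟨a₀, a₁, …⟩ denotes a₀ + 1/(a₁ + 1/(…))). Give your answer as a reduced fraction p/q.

a_0 = 10: 10/1
a_1 = 46: 461/46
a_2 = 2: 932/93
a_3 = 1: 1393/139
a_4 = 12: 17648/1761
a_5 = 7: 124929/12466

124929/12466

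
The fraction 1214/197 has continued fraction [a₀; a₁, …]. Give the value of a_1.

1214 = 6·197 + 32, so a_0 = 6
197 = 6·32 + 5, so a_1 = 6

6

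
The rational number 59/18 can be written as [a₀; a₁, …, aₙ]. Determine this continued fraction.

59 = 3·18 + 5, so a_0 = 3
18 = 3·5 + 3, so a_1 = 3
5 = 1·3 + 2, so a_2 = 1
3 = 1·2 + 1, so a_3 = 1
2 = 2·1 + 0, so a_4 = 2

[3; 3, 1, 1, 2]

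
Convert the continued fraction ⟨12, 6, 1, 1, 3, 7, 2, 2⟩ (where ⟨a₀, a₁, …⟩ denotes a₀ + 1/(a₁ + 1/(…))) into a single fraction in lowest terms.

21473/1767

a_0 = 12: 12/1
a_1 = 6: 73/6
a_2 = 1: 85/7
a_3 = 1: 158/13
a_4 = 3: 559/46
a_5 = 7: 4071/335
a_6 = 2: 8701/716
a_7 = 2: 21473/1767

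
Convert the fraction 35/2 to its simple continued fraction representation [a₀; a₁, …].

[17; 2]

Apply division with remainder until the remainder is 0:
⌊35/2⌋ = 17, remainder 1
⌊2/1⌋ = 2, remainder 0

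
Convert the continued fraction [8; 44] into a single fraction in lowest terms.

a_0 = 8: 8/1
a_1 = 44: 353/44

353/44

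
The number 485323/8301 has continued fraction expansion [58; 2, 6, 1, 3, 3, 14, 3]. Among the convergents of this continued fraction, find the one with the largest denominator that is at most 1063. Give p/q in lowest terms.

a_0 = 58: 58/1  (≤ bound)
a_1 = 2: 117/2  (≤ bound)
a_2 = 6: 760/13  (≤ bound)
a_3 = 1: 877/15  (≤ bound)
a_4 = 3: 3391/58  (≤ bound)
a_5 = 3: 11050/189  (≤ bound)
a_6 = 14: 158091/2704  (> 1063, stop)

11050/189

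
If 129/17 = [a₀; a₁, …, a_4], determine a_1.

1

⌊129/17⌋ = 7, remainder 10
⌊17/10⌋ = 1, remainder 7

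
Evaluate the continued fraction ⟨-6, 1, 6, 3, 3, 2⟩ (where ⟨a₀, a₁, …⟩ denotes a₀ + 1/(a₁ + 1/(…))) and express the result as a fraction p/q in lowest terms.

Use the convergent recurrence hₖ = aₖ·hₖ₋₁ + hₖ₋₂ (and likewise for the denominators kₖ):
a_0 = -6: -6/1
a_1 = 1: -5/1
a_2 = 6: -36/7
a_3 = 3: -113/22
a_4 = 3: -375/73
a_5 = 2: -863/168

-863/168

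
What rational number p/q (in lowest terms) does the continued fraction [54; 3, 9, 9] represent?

Build up convergents one term at a time:
a_0 = 54: 54/1
a_1 = 3: 163/3
a_2 = 9: 1521/28
a_3 = 9: 13852/255

13852/255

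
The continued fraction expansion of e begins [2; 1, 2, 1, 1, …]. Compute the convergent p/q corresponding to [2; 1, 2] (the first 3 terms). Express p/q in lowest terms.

Start with 2.
1 + 1/(2/1) = 1 + 1/2 = 3/2
2 + 1/(3/2) = 2 + 2/3 = 8/3

8/3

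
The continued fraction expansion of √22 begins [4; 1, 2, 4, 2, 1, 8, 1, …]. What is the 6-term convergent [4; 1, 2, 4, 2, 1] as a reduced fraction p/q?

197/42

a_0 = 4: 4/1
a_1 = 1: 5/1
a_2 = 2: 14/3
a_3 = 4: 61/13
a_4 = 2: 136/29
a_5 = 1: 197/42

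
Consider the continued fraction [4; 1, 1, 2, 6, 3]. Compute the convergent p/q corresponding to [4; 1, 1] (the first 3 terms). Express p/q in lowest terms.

Start with 1.
1 + 1/(1/1) = 1 + 1/1 = 2/1
4 + 1/(2/1) = 4 + 1/2 = 9/2

9/2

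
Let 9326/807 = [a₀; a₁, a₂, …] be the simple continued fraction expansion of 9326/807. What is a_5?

⌊9326/807⌋ = 11, remainder 449
⌊807/449⌋ = 1, remainder 358
⌊449/358⌋ = 1, remainder 91
⌊358/91⌋ = 3, remainder 85
⌊91/85⌋ = 1, remainder 6
⌊85/6⌋ = 14, remainder 1

14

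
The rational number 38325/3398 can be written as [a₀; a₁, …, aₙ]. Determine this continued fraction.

[11; 3, 1, 1, 2, 2, 1, 55]

Run the Euclidean algorithm, recording each quotient:
⌊38325/3398⌋ = 11, remainder 947
⌊3398/947⌋ = 3, remainder 557
⌊947/557⌋ = 1, remainder 390
⌊557/390⌋ = 1, remainder 167
⌊390/167⌋ = 2, remainder 56
⌊167/56⌋ = 2, remainder 55
⌊56/55⌋ = 1, remainder 1
⌊55/1⌋ = 55, remainder 0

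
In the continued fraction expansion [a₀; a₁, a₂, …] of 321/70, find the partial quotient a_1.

Run the Euclidean algorithm, recording each quotient:
321 = 4·70 + 41, so a_0 = 4
70 = 1·41 + 29, so a_1 = 1

1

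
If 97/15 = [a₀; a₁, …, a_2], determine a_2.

⌊97/15⌋ = 6, remainder 7
⌊15/7⌋ = 2, remainder 1
⌊7/1⌋ = 7, remainder 0

7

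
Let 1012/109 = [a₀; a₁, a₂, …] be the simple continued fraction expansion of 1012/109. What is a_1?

Apply division with remainder until the remainder is 0:
1012 = 9·109 + 31, so a_0 = 9
109 = 3·31 + 16, so a_1 = 3

3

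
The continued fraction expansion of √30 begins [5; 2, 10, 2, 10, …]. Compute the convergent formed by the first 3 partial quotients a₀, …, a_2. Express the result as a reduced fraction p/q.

a_0 = 5: 5/1
a_1 = 2: 11/2
a_2 = 10: 115/21

115/21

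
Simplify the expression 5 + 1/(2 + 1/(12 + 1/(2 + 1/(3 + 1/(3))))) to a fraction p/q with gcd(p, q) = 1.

3261/595

Build up convergents one term at a time:
a_0 = 5: 5/1
a_1 = 2: 11/2
a_2 = 12: 137/25
a_3 = 2: 285/52
a_4 = 3: 992/181
a_5 = 3: 3261/595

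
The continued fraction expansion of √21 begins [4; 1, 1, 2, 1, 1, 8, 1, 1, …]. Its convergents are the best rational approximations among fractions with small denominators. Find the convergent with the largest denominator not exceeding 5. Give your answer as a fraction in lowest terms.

23/5

a_0 = 4: 4/1  (≤ bound)
a_1 = 1: 5/1  (≤ bound)
a_2 = 1: 9/2  (≤ bound)
a_3 = 2: 23/5  (≤ bound)
a_4 = 1: 32/7  (> 5, stop)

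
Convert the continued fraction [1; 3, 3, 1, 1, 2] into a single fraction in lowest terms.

Starting at the tail and folding back:
Start with 2.
1 + 1/(2/1) = 1 + 1/2 = 3/2
1 + 1/(3/2) = 1 + 2/3 = 5/3
3 + 1/(5/3) = 3 + 3/5 = 18/5
3 + 1/(18/5) = 3 + 5/18 = 59/18
1 + 1/(59/18) = 1 + 18/59 = 77/59

77/59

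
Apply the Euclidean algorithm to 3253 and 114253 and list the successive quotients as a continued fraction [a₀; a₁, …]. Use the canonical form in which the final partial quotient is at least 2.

3253 ÷ 114253 → quotient 0, remainder 3253
114253 ÷ 3253 → quotient 35, remainder 398
3253 ÷ 398 → quotient 8, remainder 69
398 ÷ 69 → quotient 5, remainder 53
69 ÷ 53 → quotient 1, remainder 16
53 ÷ 16 → quotient 3, remainder 5
16 ÷ 5 → quotient 3, remainder 1
5 ÷ 1 → quotient 5, remainder 0

[0; 35, 8, 5, 1, 3, 3, 5]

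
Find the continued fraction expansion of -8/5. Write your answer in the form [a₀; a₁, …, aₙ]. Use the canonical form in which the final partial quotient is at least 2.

[-2; 2, 2]

-8 = -2·5 + 2, so a_0 = -2
5 = 2·2 + 1, so a_1 = 2
2 = 2·1 + 0, so a_2 = 2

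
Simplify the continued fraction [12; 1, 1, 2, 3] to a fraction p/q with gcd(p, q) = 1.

214/17

Work from the innermost term outward:
Start with 3.
2 + 1/(3/1) = 2 + 1/3 = 7/3
1 + 1/(7/3) = 1 + 3/7 = 10/7
1 + 1/(10/7) = 1 + 7/10 = 17/10
12 + 1/(17/10) = 12 + 10/17 = 214/17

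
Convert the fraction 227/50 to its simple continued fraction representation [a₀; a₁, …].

[4; 1, 1, 5, 1, 3]

Repeatedly divide and take the remainder:
227 ÷ 50 → quotient 4, remainder 27
50 ÷ 27 → quotient 1, remainder 23
27 ÷ 23 → quotient 1, remainder 4
23 ÷ 4 → quotient 5, remainder 3
4 ÷ 3 → quotient 1, remainder 1
3 ÷ 1 → quotient 3, remainder 0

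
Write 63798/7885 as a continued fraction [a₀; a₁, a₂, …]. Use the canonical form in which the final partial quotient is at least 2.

[8; 10, 1, 54, 4, 3]

⌊63798/7885⌋ = 8, remainder 718
⌊7885/718⌋ = 10, remainder 705
⌊718/705⌋ = 1, remainder 13
⌊705/13⌋ = 54, remainder 3
⌊13/3⌋ = 4, remainder 1
⌊3/1⌋ = 3, remainder 0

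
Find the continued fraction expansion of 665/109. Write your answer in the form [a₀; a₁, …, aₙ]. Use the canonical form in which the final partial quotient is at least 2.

[6; 9, 1, 10]

665 = 6·109 + 11, so a_0 = 6
109 = 9·11 + 10, so a_1 = 9
11 = 1·10 + 1, so a_2 = 1
10 = 10·1 + 0, so a_3 = 10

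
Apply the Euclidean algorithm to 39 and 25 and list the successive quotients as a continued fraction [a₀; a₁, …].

Apply division with remainder until the remainder is 0:
39 ÷ 25 → quotient 1, remainder 14
25 ÷ 14 → quotient 1, remainder 11
14 ÷ 11 → quotient 1, remainder 3
11 ÷ 3 → quotient 3, remainder 2
3 ÷ 2 → quotient 1, remainder 1
2 ÷ 1 → quotient 2, remainder 0

[1; 1, 1, 3, 1, 2]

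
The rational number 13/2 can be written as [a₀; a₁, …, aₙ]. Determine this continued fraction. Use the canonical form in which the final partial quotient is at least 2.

13 ÷ 2 → quotient 6, remainder 1
2 ÷ 1 → quotient 2, remainder 0

[6; 2]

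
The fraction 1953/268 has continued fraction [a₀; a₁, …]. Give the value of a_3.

Repeatedly divide and take the remainder:
⌊1953/268⌋ = 7, remainder 77
⌊268/77⌋ = 3, remainder 37
⌊77/37⌋ = 2, remainder 3
⌊37/3⌋ = 12, remainder 1

12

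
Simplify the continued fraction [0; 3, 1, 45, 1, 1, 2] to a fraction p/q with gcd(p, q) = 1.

233/927

a_0 = 0: 0/1
a_1 = 3: 1/3
a_2 = 1: 1/4
a_3 = 45: 46/183
a_4 = 1: 47/187
a_5 = 1: 93/370
a_6 = 2: 233/927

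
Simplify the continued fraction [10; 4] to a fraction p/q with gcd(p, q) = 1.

Start with 4.
10 + 1/(4/1) = 10 + 1/4 = 41/4

41/4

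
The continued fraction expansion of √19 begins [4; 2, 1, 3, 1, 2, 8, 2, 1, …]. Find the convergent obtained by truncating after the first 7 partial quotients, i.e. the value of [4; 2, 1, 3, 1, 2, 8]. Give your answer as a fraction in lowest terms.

1421/326

a_0 = 4: 4/1
a_1 = 2: 9/2
a_2 = 1: 13/3
a_3 = 3: 48/11
a_4 = 1: 61/14
a_5 = 2: 170/39
a_6 = 8: 1421/326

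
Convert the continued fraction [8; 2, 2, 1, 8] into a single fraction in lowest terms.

a_0 = 8: 8/1
a_1 = 2: 17/2
a_2 = 2: 42/5
a_3 = 1: 59/7
a_4 = 8: 514/61

514/61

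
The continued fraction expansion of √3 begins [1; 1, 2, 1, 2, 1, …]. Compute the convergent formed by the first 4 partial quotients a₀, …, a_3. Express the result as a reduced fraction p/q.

7/4

Start with 1.
2 + 1/(1/1) = 2 + 1/1 = 3/1
1 + 1/(3/1) = 1 + 1/3 = 4/3
1 + 1/(4/3) = 1 + 3/4 = 7/4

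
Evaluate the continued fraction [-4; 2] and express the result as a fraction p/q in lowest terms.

a_0 = -4: -4/1
a_1 = 2: -7/2

-7/2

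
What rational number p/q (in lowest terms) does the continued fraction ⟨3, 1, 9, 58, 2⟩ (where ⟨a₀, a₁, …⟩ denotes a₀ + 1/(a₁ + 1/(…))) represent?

Collapse the nested fraction from the inside out:
Start with 2.
58 + 1/(2/1) = 58 + 1/2 = 117/2
9 + 1/(117/2) = 9 + 2/117 = 1055/117
1 + 1/(1055/117) = 1 + 117/1055 = 1172/1055
3 + 1/(1172/1055) = 3 + 1055/1172 = 4571/1172

4571/1172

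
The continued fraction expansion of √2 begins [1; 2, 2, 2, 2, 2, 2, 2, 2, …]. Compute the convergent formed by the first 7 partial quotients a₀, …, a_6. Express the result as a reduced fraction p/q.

239/169

a_0 = 1: 1/1
a_1 = 2: 3/2
a_2 = 2: 7/5
a_3 = 2: 17/12
a_4 = 2: 41/29
a_5 = 2: 99/70
a_6 = 2: 239/169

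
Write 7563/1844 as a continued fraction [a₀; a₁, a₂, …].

[4; 9, 1, 6, 5, 5]

Repeatedly divide and take the remainder:
7563 = 4·1844 + 187, so a_0 = 4
1844 = 9·187 + 161, so a_1 = 9
187 = 1·161 + 26, so a_2 = 1
161 = 6·26 + 5, so a_3 = 6
26 = 5·5 + 1, so a_4 = 5
5 = 5·1 + 0, so a_5 = 5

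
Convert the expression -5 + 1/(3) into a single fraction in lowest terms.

Collapse the nested fraction from the inside out:
Start with 3.
-5 + 1/(3/1) = -5 + 1/3 = -14/3

-14/3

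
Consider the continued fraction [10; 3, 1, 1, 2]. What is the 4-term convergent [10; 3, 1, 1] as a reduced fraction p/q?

72/7

Start with 1.
1 + 1/(1/1) = 1 + 1/1 = 2/1
3 + 1/(2/1) = 3 + 1/2 = 7/2
10 + 1/(7/2) = 10 + 2/7 = 72/7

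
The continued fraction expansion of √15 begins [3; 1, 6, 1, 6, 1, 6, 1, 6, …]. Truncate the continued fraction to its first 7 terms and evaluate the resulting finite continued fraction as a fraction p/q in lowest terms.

Start with 6.
1 + 1/(6/1) = 1 + 1/6 = 7/6
6 + 1/(7/6) = 6 + 6/7 = 48/7
1 + 1/(48/7) = 1 + 7/48 = 55/48
6 + 1/(55/48) = 6 + 48/55 = 378/55
1 + 1/(378/55) = 1 + 55/378 = 433/378
3 + 1/(433/378) = 3 + 378/433 = 1677/433

1677/433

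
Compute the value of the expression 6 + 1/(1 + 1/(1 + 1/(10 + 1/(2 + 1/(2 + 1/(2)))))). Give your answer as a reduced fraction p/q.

1709/262

Start with 2.
2 + 1/(2/1) = 2 + 1/2 = 5/2
2 + 1/(5/2) = 2 + 2/5 = 12/5
10 + 1/(12/5) = 10 + 5/12 = 125/12
1 + 1/(125/12) = 1 + 12/125 = 137/125
1 + 1/(137/125) = 1 + 125/137 = 262/137
6 + 1/(262/137) = 6 + 137/262 = 1709/262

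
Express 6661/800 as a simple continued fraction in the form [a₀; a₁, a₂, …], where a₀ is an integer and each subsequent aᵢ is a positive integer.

[8; 3, 15, 2, 1, 5]

Run the Euclidean algorithm, recording each quotient:
6661 = 8·800 + 261, so a_0 = 8
800 = 3·261 + 17, so a_1 = 3
261 = 15·17 + 6, so a_2 = 15
17 = 2·6 + 5, so a_3 = 2
6 = 1·5 + 1, so a_4 = 1
5 = 5·1 + 0, so a_5 = 5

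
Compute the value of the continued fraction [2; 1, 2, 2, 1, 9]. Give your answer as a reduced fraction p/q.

Work from the innermost term outward:
Start with 9.
1 + 1/(9/1) = 1 + 1/9 = 10/9
2 + 1/(10/9) = 2 + 9/10 = 29/10
2 + 1/(29/10) = 2 + 10/29 = 68/29
1 + 1/(68/29) = 1 + 29/68 = 97/68
2 + 1/(97/68) = 2 + 68/97 = 262/97

262/97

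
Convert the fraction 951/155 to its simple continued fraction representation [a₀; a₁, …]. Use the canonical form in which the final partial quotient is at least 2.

[6; 7, 2, 1, 1, 1, 2]

951 = 6·155 + 21, so a_0 = 6
155 = 7·21 + 8, so a_1 = 7
21 = 2·8 + 5, so a_2 = 2
8 = 1·5 + 3, so a_3 = 1
5 = 1·3 + 2, so a_4 = 1
3 = 1·2 + 1, so a_5 = 1
2 = 2·1 + 0, so a_6 = 2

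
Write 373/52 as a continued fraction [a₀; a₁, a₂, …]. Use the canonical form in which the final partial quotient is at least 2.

[7; 5, 1, 3, 2]

Apply division with remainder until the remainder is 0:
373 ÷ 52 → quotient 7, remainder 9
52 ÷ 9 → quotient 5, remainder 7
9 ÷ 7 → quotient 1, remainder 2
7 ÷ 2 → quotient 3, remainder 1
2 ÷ 1 → quotient 2, remainder 0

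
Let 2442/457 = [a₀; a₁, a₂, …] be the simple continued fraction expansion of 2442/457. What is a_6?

2

2442 ÷ 457 → quotient 5, remainder 157
457 ÷ 157 → quotient 2, remainder 143
157 ÷ 143 → quotient 1, remainder 14
143 ÷ 14 → quotient 10, remainder 3
14 ÷ 3 → quotient 4, remainder 2
3 ÷ 2 → quotient 1, remainder 1
2 ÷ 1 → quotient 2, remainder 0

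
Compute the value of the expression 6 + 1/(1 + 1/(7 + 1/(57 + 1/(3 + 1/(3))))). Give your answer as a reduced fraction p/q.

31585/4594

a_0 = 6: 6/1
a_1 = 1: 7/1
a_2 = 7: 55/8
a_3 = 57: 3142/457
a_4 = 3: 9481/1379
a_5 = 3: 31585/4594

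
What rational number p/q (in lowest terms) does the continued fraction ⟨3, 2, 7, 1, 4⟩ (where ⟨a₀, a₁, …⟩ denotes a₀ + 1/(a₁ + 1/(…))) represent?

288/83

Use the convergent recurrence hₖ = aₖ·hₖ₋₁ + hₖ₋₂ (and likewise for the denominators kₖ):
a_0 = 3: 3/1
a_1 = 2: 7/2
a_2 = 7: 52/15
a_3 = 1: 59/17
a_4 = 4: 288/83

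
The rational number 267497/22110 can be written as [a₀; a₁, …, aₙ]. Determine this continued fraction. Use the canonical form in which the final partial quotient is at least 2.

Run the Euclidean algorithm, recording each quotient:
267497 ÷ 22110 → quotient 12, remainder 2177
22110 ÷ 2177 → quotient 10, remainder 340
2177 ÷ 340 → quotient 6, remainder 137
340 ÷ 137 → quotient 2, remainder 66
137 ÷ 66 → quotient 2, remainder 5
66 ÷ 5 → quotient 13, remainder 1
5 ÷ 1 → quotient 5, remainder 0

[12; 10, 6, 2, 2, 13, 5]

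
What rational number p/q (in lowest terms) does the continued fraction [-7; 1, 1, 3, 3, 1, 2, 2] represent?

-1261/196

Work from the innermost term outward:
Start with 2.
2 + 1/(2/1) = 2 + 1/2 = 5/2
1 + 1/(5/2) = 1 + 2/5 = 7/5
3 + 1/(7/5) = 3 + 5/7 = 26/7
3 + 1/(26/7) = 3 + 7/26 = 85/26
1 + 1/(85/26) = 1 + 26/85 = 111/85
1 + 1/(111/85) = 1 + 85/111 = 196/111
-7 + 1/(196/111) = -7 + 111/196 = -1261/196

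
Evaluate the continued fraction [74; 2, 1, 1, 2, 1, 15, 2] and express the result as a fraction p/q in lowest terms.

43443/584

a_0 = 74: 74/1
a_1 = 2: 149/2
a_2 = 1: 223/3
a_3 = 1: 372/5
a_4 = 2: 967/13
a_5 = 1: 1339/18
a_6 = 15: 21052/283
a_7 = 2: 43443/584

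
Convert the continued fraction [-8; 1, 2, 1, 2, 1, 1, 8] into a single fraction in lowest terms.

Use the convergent recurrence hₖ = aₖ·hₖ₋₁ + hₖ₋₂ (and likewise for the denominators kₖ):
a_0 = -8: -8/1
a_1 = 1: -7/1
a_2 = 2: -22/3
a_3 = 1: -29/4
a_4 = 2: -80/11
a_5 = 1: -109/15
a_6 = 1: -189/26
a_7 = 8: -1621/223

-1621/223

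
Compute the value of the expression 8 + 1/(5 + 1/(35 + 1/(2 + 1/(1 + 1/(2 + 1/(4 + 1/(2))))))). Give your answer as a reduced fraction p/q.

Collapse the nested fraction from the inside out:
Start with 2.
4 + 1/(2/1) = 4 + 1/2 = 9/2
2 + 1/(9/2) = 2 + 2/9 = 20/9
1 + 1/(20/9) = 1 + 9/20 = 29/20
2 + 1/(29/20) = 2 + 20/29 = 78/29
35 + 1/(78/29) = 35 + 29/78 = 2759/78
5 + 1/(2759/78) = 5 + 78/2759 = 13873/2759
8 + 1/(13873/2759) = 8 + 2759/13873 = 113743/13873

113743/13873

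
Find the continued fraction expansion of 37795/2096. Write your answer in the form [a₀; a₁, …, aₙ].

Repeatedly divide and take the remainder:
37795 ÷ 2096 → quotient 18, remainder 67
2096 ÷ 67 → quotient 31, remainder 19
67 ÷ 19 → quotient 3, remainder 10
19 ÷ 10 → quotient 1, remainder 9
10 ÷ 9 → quotient 1, remainder 1
9 ÷ 1 → quotient 9, remainder 0

[18; 31, 3, 1, 1, 9]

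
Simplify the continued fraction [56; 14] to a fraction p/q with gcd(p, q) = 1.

785/14

Start with 14.
56 + 1/(14/1) = 56 + 1/14 = 785/14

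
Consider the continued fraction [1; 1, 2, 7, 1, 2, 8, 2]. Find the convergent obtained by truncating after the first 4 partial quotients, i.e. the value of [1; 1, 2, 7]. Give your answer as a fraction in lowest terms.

37/22

Starting at the tail and folding back:
Start with 7.
2 + 1/(7/1) = 2 + 1/7 = 15/7
1 + 1/(15/7) = 1 + 7/15 = 22/15
1 + 1/(22/15) = 1 + 15/22 = 37/22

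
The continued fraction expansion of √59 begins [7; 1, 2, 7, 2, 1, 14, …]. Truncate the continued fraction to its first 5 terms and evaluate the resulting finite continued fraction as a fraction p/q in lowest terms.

361/47

Start with 2.
7 + 1/(2/1) = 7 + 1/2 = 15/2
2 + 1/(15/2) = 2 + 2/15 = 32/15
1 + 1/(32/15) = 1 + 15/32 = 47/32
7 + 1/(47/32) = 7 + 32/47 = 361/47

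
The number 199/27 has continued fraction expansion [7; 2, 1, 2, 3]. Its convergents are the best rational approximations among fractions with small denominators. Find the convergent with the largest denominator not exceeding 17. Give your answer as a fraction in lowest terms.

59/8

a_0 = 7: 7/1  (≤ bound)
a_1 = 2: 15/2  (≤ bound)
a_2 = 1: 22/3  (≤ bound)
a_3 = 2: 59/8  (≤ bound)
a_4 = 3: 199/27  (> 17, stop)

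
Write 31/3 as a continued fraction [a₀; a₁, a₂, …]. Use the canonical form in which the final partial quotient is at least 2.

[10; 3]

⌊31/3⌋ = 10, remainder 1
⌊3/1⌋ = 3, remainder 0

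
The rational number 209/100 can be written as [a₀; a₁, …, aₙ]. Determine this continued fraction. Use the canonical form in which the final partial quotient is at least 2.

209 = 2·100 + 9, so a_0 = 2
100 = 11·9 + 1, so a_1 = 11
9 = 9·1 + 0, so a_2 = 9

[2; 11, 9]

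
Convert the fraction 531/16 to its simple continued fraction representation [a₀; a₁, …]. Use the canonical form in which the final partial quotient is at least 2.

531 ÷ 16 → quotient 33, remainder 3
16 ÷ 3 → quotient 5, remainder 1
3 ÷ 1 → quotient 3, remainder 0

[33; 5, 3]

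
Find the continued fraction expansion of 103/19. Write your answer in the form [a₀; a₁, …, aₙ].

103 ÷ 19 → quotient 5, remainder 8
19 ÷ 8 → quotient 2, remainder 3
8 ÷ 3 → quotient 2, remainder 2
3 ÷ 2 → quotient 1, remainder 1
2 ÷ 1 → quotient 2, remainder 0

[5; 2, 2, 1, 2]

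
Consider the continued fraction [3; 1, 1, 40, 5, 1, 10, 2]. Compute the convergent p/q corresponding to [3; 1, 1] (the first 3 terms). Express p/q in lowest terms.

a_0 = 3: 3/1
a_1 = 1: 4/1
a_2 = 1: 7/2

7/2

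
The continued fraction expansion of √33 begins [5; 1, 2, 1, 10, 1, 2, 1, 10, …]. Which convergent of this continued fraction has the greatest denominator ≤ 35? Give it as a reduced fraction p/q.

23/4

a_0 = 5: 5/1  (≤ bound)
a_1 = 1: 6/1  (≤ bound)
a_2 = 2: 17/3  (≤ bound)
a_3 = 1: 23/4  (≤ bound)
a_4 = 10: 247/43  (> 35, stop)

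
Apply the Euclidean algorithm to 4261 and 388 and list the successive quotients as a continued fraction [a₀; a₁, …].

[10; 1, 54, 2, 3]

Apply division with remainder until the remainder is 0:
4261 ÷ 388 → quotient 10, remainder 381
388 ÷ 381 → quotient 1, remainder 7
381 ÷ 7 → quotient 54, remainder 3
7 ÷ 3 → quotient 2, remainder 1
3 ÷ 1 → quotient 3, remainder 0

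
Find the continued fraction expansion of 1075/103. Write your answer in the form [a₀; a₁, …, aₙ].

Repeatedly divide and take the remainder:
⌊1075/103⌋ = 10, remainder 45
⌊103/45⌋ = 2, remainder 13
⌊45/13⌋ = 3, remainder 6
⌊13/6⌋ = 2, remainder 1
⌊6/1⌋ = 6, remainder 0

[10; 2, 3, 2, 6]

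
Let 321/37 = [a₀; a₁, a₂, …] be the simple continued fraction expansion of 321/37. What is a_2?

2

⌊321/37⌋ = 8, remainder 25
⌊37/25⌋ = 1, remainder 12
⌊25/12⌋ = 2, remainder 1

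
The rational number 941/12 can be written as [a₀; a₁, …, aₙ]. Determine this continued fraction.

Run the Euclidean algorithm, recording each quotient:
⌊941/12⌋ = 78, remainder 5
⌊12/5⌋ = 2, remainder 2
⌊5/2⌋ = 2, remainder 1
⌊2/1⌋ = 2, remainder 0

[78; 2, 2, 2]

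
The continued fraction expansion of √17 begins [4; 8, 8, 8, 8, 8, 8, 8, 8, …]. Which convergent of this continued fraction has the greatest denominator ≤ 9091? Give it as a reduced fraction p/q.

a_0 = 4: 4/1  (≤ bound)
a_1 = 8: 33/8  (≤ bound)
a_2 = 8: 268/65  (≤ bound)
a_3 = 8: 2177/528  (≤ bound)
a_4 = 8: 17684/4289  (≤ bound)
a_5 = 8: 143649/34840  (> 9091, stop)

17684/4289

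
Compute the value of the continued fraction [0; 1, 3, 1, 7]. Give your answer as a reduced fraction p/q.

31/39

Collapse the nested fraction from the inside out:
Start with 7.
1 + 1/(7/1) = 1 + 1/7 = 8/7
3 + 1/(8/7) = 3 + 7/8 = 31/8
1 + 1/(31/8) = 1 + 8/31 = 39/31
0 + 1/(39/31) = 0 + 31/39 = 31/39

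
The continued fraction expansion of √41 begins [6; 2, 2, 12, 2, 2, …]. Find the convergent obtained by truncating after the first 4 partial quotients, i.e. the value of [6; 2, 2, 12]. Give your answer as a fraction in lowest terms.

a_0 = 6: 6/1
a_1 = 2: 13/2
a_2 = 2: 32/5
a_3 = 12: 397/62

397/62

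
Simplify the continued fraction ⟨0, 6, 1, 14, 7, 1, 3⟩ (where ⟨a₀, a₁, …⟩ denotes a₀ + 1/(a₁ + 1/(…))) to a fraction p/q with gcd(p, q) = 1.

469/3252

Start with 3.
1 + 1/(3/1) = 1 + 1/3 = 4/3
7 + 1/(4/3) = 7 + 3/4 = 31/4
14 + 1/(31/4) = 14 + 4/31 = 438/31
1 + 1/(438/31) = 1 + 31/438 = 469/438
6 + 1/(469/438) = 6 + 438/469 = 3252/469
0 + 1/(3252/469) = 0 + 469/3252 = 469/3252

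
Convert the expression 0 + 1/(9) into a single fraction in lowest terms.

a_0 = 0: 0/1
a_1 = 9: 1/9

1/9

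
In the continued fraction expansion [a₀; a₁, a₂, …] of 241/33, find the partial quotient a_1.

3

241 ÷ 33 → quotient 7, remainder 10
33 ÷ 10 → quotient 3, remainder 3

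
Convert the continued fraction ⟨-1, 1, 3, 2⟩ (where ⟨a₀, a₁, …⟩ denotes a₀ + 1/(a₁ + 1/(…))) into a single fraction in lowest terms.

-2/9

Use the convergent recurrence hₖ = aₖ·hₖ₋₁ + hₖ₋₂ (and likewise for the denominators kₖ):
a_0 = -1: -1/1
a_1 = 1: 0/1
a_2 = 3: -1/4
a_3 = 2: -2/9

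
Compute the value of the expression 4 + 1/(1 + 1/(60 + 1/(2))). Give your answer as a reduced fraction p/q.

613/123

a_0 = 4: 4/1
a_1 = 1: 5/1
a_2 = 60: 304/61
a_3 = 2: 613/123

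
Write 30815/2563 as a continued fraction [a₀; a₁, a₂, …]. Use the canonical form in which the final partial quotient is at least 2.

[12; 43, 2, 3, 1, 2, 2]

⌊30815/2563⌋ = 12, remainder 59
⌊2563/59⌋ = 43, remainder 26
⌊59/26⌋ = 2, remainder 7
⌊26/7⌋ = 3, remainder 5
⌊7/5⌋ = 1, remainder 2
⌊5/2⌋ = 2, remainder 1
⌊2/1⌋ = 2, remainder 0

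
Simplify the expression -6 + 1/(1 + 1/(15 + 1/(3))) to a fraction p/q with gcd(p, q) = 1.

Collapse the nested fraction from the inside out:
Start with 3.
15 + 1/(3/1) = 15 + 1/3 = 46/3
1 + 1/(46/3) = 1 + 3/46 = 49/46
-6 + 1/(49/46) = -6 + 46/49 = -248/49

-248/49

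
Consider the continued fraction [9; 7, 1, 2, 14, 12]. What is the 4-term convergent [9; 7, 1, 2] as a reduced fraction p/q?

a_0 = 9: 9/1
a_1 = 7: 64/7
a_2 = 1: 73/8
a_3 = 2: 210/23

210/23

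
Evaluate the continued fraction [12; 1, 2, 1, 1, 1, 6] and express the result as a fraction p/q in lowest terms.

Build up convergents one term at a time:
a_0 = 12: 12/1
a_1 = 1: 13/1
a_2 = 2: 38/3
a_3 = 1: 51/4
a_4 = 1: 89/7
a_5 = 1: 140/11
a_6 = 6: 929/73

929/73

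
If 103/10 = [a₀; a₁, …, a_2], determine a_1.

Run the Euclidean algorithm, recording each quotient:
103 = 10·10 + 3, so a_0 = 10
10 = 3·3 + 1, so a_1 = 3

3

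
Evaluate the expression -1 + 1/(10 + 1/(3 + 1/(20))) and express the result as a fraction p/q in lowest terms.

Starting at the tail and folding back:
Start with 20.
3 + 1/(20/1) = 3 + 1/20 = 61/20
10 + 1/(61/20) = 10 + 20/61 = 630/61
-1 + 1/(630/61) = -1 + 61/630 = -569/630

-569/630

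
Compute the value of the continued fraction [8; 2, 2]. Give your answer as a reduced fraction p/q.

42/5

a_0 = 8: 8/1
a_1 = 2: 17/2
a_2 = 2: 42/5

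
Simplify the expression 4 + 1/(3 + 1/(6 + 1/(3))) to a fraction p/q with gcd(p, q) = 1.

259/60

Start with 3.
6 + 1/(3/1) = 6 + 1/3 = 19/3
3 + 1/(19/3) = 3 + 3/19 = 60/19
4 + 1/(60/19) = 4 + 19/60 = 259/60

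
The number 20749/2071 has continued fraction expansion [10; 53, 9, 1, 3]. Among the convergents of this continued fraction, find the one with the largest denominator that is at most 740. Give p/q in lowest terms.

5320/531

List convergents until the denominator exceeds the bound:
a_0 = 10: 10/1  (≤ bound)
a_1 = 53: 531/53  (≤ bound)
a_2 = 9: 4789/478  (≤ bound)
a_3 = 1: 5320/531  (≤ bound)
a_4 = 3: 20749/2071  (> 740, stop)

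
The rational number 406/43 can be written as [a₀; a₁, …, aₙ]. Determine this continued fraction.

[9; 2, 3, 1, 4]

⌊406/43⌋ = 9, remainder 19
⌊43/19⌋ = 2, remainder 5
⌊19/5⌋ = 3, remainder 4
⌊5/4⌋ = 1, remainder 1
⌊4/1⌋ = 4, remainder 0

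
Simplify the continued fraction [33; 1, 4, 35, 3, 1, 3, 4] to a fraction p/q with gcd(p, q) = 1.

Collapse the nested fraction from the inside out:
Start with 4.
3 + 1/(4/1) = 3 + 1/4 = 13/4
1 + 1/(13/4) = 1 + 4/13 = 17/13
3 + 1/(17/13) = 3 + 13/17 = 64/17
35 + 1/(64/17) = 35 + 17/64 = 2257/64
4 + 1/(2257/64) = 4 + 64/2257 = 9092/2257
1 + 1/(9092/2257) = 1 + 2257/9092 = 11349/9092
33 + 1/(11349/9092) = 33 + 9092/11349 = 383609/11349

383609/11349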